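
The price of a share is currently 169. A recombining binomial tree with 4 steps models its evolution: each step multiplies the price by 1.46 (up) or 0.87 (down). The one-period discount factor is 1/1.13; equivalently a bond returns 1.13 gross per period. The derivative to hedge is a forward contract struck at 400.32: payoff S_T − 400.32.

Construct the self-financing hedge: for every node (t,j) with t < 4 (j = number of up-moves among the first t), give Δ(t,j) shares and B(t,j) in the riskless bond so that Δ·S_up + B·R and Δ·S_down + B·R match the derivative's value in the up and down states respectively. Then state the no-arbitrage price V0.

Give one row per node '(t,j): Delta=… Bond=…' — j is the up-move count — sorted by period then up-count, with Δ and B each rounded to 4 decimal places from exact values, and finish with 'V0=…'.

(0,0): Delta=1.0000 Bond=-245.5238
(1,0): Delta=1.0000 Bond=-277.4418
(1,1): Delta=1.0000 Bond=-277.4418
(2,0): Delta=1.0000 Bond=-313.5093
(2,1): Delta=1.0000 Bond=-313.5093
(2,2): Delta=1.0000 Bond=-313.5093
(3,0): Delta=1.0000 Bond=-354.2655
(3,1): Delta=1.0000 Bond=-354.2655
(3,2): Delta=1.0000 Bond=-354.2655
(3,3): Delta=1.0000 Bond=-354.2655
V0=-76.5238

Risk-neutral probability p* = (R−d)/(u−d) = (1.13−0.87)/(1.46−0.87) = 0.4407.
Terminal payoffs: V(4,0)=-303.5003, V(4,1)=-237.8410, V(4,2)=-127.6540, V(4,3)=57.2574, V(4,4)=367.5684
  t=3,j=0: stock 111.2870 → up 162.4790 (V=-237.8410), down 96.8197 (V=-303.5003). Price -242.9785; hedge Δ=1.0000, bond B=-354.2655.
  t=3,j=1: stock 186.7575 → up 272.6660 (V=-127.6540), down 162.4790 (V=-237.8410). Price -167.5080; hedge Δ=1.0000, bond B=-354.2655.
  t=3,j=2: stock 313.4091 → up 457.5774 (V=57.2574), down 272.6660 (V=-127.6540). Price -40.8563; hedge Δ=1.0000, bond B=-354.2655.
  t=3,j=3: stock 525.9510 → up 767.8884 (V=367.5684), down 457.5774 (V=57.2574). Price 171.6855; hedge Δ=1.0000, bond B=-354.2655.
  t=2,j=0: stock 127.9161 → up 186.7575 (V=-167.5080), down 111.2870 (V=-242.9785). Price -185.5932; hedge Δ=1.0000, bond B=-313.5093.
  t=2,j=1: stock 214.6638 → up 313.4091 (V=-40.8563), down 186.7575 (V=-167.5080). Price -98.8455; hedge Δ=1.0000, bond B=-313.5093.
  t=2,j=2: stock 360.2404 → up 525.9510 (V=171.6855), down 313.4091 (V=-40.8563). Price 46.7311; hedge Δ=1.0000, bond B=-313.5093.
  t=1,j=0: stock 147.0300 → up 214.6638 (V=-98.8455), down 127.9161 (V=-185.5932). Price -130.4118; hedge Δ=1.0000, bond B=-277.4418.
  t=1,j=1: stock 246.7400 → up 360.2404 (V=46.7311), down 214.6638 (V=-98.8455). Price -30.7018; hedge Δ=1.0000, bond B=-277.4418.
  t=0,j=0: stock 169.0000 → up 246.7400 (V=-30.7018), down 147.0300 (V=-130.4118). Price -76.5238; hedge Δ=1.0000, bond B=-245.5238.
Root portfolio cost Δ·169+B reproduces V0=-76.5238.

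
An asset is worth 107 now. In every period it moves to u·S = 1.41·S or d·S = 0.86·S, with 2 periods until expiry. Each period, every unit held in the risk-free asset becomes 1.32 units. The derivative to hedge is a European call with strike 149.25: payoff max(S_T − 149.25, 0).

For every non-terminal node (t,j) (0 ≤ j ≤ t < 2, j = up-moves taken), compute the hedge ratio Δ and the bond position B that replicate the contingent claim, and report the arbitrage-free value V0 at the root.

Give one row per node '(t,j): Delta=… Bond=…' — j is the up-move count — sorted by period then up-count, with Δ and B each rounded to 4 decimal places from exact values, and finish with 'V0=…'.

(0,0): Delta=0.6834 Bond=-47.6428
(1,0): Delta=0.0000 Bond=0.0000
(1,1): Delta=0.7650 Bond=-75.1928
V0=25.4834

The replicating-portfolio and risk-neutral prices coincide; use p* = (1.32−0.86)/(1.41−0.86) = 0.8364 for the latter.
At expiry t=2: V(2,0)=0.0000, V(2,1)=0.0000, V(2,2)=63.4767
(1,0): S=92.0200. Δ = (V_up−V_dn)/(S_up−S_dn) = (0.0000−0.0000)/(129.7482−79.1372) = 0.0000. V = [p*·0.0000 + (1−p*)·0.0000]/1.32 = 0.0000. B = V − Δ·S = 0.0000.
(1,1): S=150.8700. Δ = (V_up−V_dn)/(S_up−S_dn) = (63.4767−0.0000)/(212.7267−129.7482) = 0.7650. V = [p*·63.4767 + (1−p*)·0.0000]/1.32 = 40.2194. B = V − Δ·S = -75.1928.
(0,0): S=107.0000. Δ = (V_up−V_dn)/(S_up−S_dn) = (40.2194−0.0000)/(150.8700−92.0200) = 0.6834. V = [p*·40.2194 + (1−p*)·0.0000]/1.32 = 25.4834. B = V − Δ·S = -47.6428.
Check: Δ(0,0)·S0 + B(0,0) = 25.4834 = V0.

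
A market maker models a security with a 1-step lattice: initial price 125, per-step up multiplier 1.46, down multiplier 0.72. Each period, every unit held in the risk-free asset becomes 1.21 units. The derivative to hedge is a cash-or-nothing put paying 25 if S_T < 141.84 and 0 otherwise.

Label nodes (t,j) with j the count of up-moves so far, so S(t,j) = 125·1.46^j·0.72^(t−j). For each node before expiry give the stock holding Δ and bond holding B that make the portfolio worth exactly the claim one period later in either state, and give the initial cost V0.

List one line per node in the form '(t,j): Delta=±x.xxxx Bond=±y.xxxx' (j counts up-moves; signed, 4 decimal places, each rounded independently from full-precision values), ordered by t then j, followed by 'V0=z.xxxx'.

(0,0): Delta=-0.2703 Bond=40.7639
V0=6.9801

Under the risk-neutral measure, an up-move has probability p* = (R−d)/(u−d) = 0.6622 and values discount at R = 1.21.
Payoff layer (t=1): V(1,0)=25.0000, V(1,1)=0.0000
  t=0,j=0: stock 125.0000 → up 182.5000 (V=0.0000), down 90.0000 (V=25.0000). Price 6.9801; hedge Δ=-0.2703, bond B=40.7639.
Check: Δ(0,0)·S0 + B(0,0) = 6.9801 = V0.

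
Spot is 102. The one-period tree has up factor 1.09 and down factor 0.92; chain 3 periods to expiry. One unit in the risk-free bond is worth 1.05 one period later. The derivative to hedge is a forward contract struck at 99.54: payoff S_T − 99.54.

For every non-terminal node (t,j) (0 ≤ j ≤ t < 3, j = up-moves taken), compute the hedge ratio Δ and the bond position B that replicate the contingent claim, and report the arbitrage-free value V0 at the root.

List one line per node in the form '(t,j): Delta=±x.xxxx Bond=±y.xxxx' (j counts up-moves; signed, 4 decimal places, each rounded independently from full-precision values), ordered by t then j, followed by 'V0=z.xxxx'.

(0,0): Delta=1.0000 Bond=-85.9864
(1,0): Delta=1.0000 Bond=-90.2857
(1,1): Delta=1.0000 Bond=-90.2857
(2,0): Delta=1.0000 Bond=-94.8000
(2,1): Delta=1.0000 Bond=-94.8000
(2,2): Delta=1.0000 Bond=-94.8000
V0=16.0136

No-arbitrage ⇒ martingale measure with p* = (R−d)/(u−d) = 0.7647.
Payoff layer (t=3): V(3,0)=-20.1138, V(3,1)=-5.4372, V(3,2)=11.9513, V(3,3)=32.5530
  t=2,j=0: stock 86.3328 → up 94.1028 (V=-5.4372), down 79.4262 (V=-20.1138). Price -8.4672; hedge Δ=1.0000, bond B=-94.8000.
  t=2,j=1: stock 102.2856 → up 111.4913 (V=11.9513), down 94.1028 (V=-5.4372). Price 7.4856; hedge Δ=1.0000, bond B=-94.8000.
  t=2,j=2: stock 121.1862 → up 132.0930 (V=32.5530), down 111.4913 (V=11.9513). Price 26.3862; hedge Δ=1.0000, bond B=-94.8000.
  t=1,j=0: stock 93.8400 → up 102.2856 (V=7.4856), down 86.3328 (V=-8.4672). Price 3.5543; hedge Δ=1.0000, bond B=-90.2857.
  t=1,j=1: stock 111.1800 → up 121.1862 (V=26.3862), down 102.2856 (V=7.4856). Price 20.8943; hedge Δ=1.0000, bond B=-90.2857.
  t=0,j=0: stock 102.0000 → up 111.1800 (V=20.8943), down 93.8400 (V=3.5543). Price 16.0136; hedge Δ=1.0000, bond B=-85.9864.
Each (Δ,B) replicates both successor values, so the strategy is self-financing and V0 is arbitrage-free.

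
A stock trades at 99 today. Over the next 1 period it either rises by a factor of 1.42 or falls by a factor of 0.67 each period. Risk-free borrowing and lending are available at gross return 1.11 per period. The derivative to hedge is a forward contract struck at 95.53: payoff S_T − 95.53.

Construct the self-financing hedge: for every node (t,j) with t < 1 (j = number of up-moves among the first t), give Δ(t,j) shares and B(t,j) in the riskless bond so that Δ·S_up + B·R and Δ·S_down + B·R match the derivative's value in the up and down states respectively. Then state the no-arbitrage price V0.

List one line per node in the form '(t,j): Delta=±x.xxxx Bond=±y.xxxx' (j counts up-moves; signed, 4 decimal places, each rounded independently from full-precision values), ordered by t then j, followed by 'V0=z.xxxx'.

(0,0): Delta=1.0000 Bond=-86.0631
V0=12.9369

No-arbitrage ⇒ martingale measure with p* = (R−d)/(u−d) = 0.5867.
Terminal values V(1,·): V(1,0)=-29.2000, V(1,1)=45.0500
(0,0): S=99.0000. Δ = (V_up−V_dn)/(S_up−S_dn) = (45.0500−-29.2000)/(140.5800−66.3300) = 1.0000. V = [p*·45.0500 + (1−p*)·-29.2000]/1.11 = 12.9369. B = V − Δ·S = -86.0631.
Self-financing check: at every node Δ·S+B equals the discounted successor values.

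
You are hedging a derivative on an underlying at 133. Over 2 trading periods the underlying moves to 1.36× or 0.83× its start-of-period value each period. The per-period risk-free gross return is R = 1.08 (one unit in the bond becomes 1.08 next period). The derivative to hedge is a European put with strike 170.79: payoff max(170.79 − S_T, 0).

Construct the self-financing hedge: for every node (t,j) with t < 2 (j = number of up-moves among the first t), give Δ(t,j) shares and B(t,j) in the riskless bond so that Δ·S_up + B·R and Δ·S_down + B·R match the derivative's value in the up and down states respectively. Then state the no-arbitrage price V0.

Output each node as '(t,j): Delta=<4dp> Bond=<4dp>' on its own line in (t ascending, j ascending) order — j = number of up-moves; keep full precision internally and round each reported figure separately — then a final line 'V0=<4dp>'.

Under the risk-neutral measure, an up-move has probability p* = (R−d)/(u−d) = 0.4717 and values discount at R = 1.08.
Payoff layer (t=2): V(2,0)=79.1663, V(2,1)=20.6596, V(2,2)=0.0000
Node (1,0) S=110.3900: V=(p*·20.6596+(1−p*)·79.1663)/1.08=47.7489; Δ=(20.6596−79.1663)/(150.1304−91.6237)=-1.0000; B=V−Δ·S=158.1389
Node (1,1) S=180.8800: V=(p*·0.0000+(1−p*)·20.6596)/1.08=10.1060; Δ=(0.0000−20.6596)/(245.9968−150.1304)=-0.2155; B=V−Δ·S=49.0864
Node (0,0) S=133.0000: V=(p*·10.1060+(1−p*)·47.7489)/1.08=27.7711; Δ=(10.1060−47.7489)/(180.8800−110.3900)=-0.5340; B=V−Δ·S=98.7954
Self-financing check: at every node Δ·S+B equals the discounted successor values.

(0,0): Delta=-0.5340 Bond=98.7954
(1,0): Delta=-1.0000 Bond=158.1389
(1,1): Delta=-0.2155 Bond=49.0864
V0=27.7711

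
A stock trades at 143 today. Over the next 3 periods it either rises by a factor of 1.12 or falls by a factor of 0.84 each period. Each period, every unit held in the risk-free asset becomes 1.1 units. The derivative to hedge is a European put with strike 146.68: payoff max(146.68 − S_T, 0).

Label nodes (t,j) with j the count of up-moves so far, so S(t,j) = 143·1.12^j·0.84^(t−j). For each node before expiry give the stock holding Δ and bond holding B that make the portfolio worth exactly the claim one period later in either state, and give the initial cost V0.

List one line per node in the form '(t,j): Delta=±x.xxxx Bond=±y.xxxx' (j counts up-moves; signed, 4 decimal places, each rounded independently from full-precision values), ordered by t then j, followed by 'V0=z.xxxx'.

(0,0): Delta=-0.0952 Bond=13.9855
(1,0): Delta=-0.8996 Bond=112.0176
(1,1): Delta=-0.0488 Bond=7.9507
(2,0): Delta=-1.0000 Bond=133.3455
(2,1): Delta=-0.8939 Bond=122.4404
(2,2): Delta=0.0000 Bond=0.0000
V0=0.3765

No-arbitrage ⇒ martingale measure with p* = (R−d)/(u−d) = 0.9286.
Terminal payoffs: V(3,0)=61.9233, V(3,1)=33.6711, V(3,2)=0.0000, V(3,3)=0.0000
(2,0): S=100.9008. Δ = (V_up−V_dn)/(S_up−S_dn) = (33.6711−61.9233)/(113.0089−84.7567) = -1.0000. V = [p*·33.6711 + (1−p*)·61.9233]/1.1 = 32.4447. B = V − Δ·S = 133.3455.
(2,1): S=134.5344. Δ = (V_up−V_dn)/(S_up−S_dn) = (0.0000−33.6711)/(150.6785−113.0089) = -0.8939. V = [p*·0.0000 + (1−p*)·33.6711]/1.1 = 2.1864. B = V − Δ·S = 122.4404.
(2,2): S=179.3792. Δ = (V_up−V_dn)/(S_up−S_dn) = (0.0000−0.0000)/(200.9047−150.6785) = 0.0000. V = [p*·0.0000 + (1−p*)·0.0000]/1.1 = 0.0000. B = V − Δ·S = 0.0000.
(1,0): S=120.1200. Δ = (V_up−V_dn)/(S_up−S_dn) = (2.1864−32.4447)/(134.5344−100.9008) = -0.8996. V = [p*·2.1864 + (1−p*)·32.4447]/1.1 = 3.9525. B = V − Δ·S = 112.0176.
(1,1): S=160.1600. Δ = (V_up−V_dn)/(S_up−S_dn) = (0.0000−2.1864)/(179.3792−134.5344) = -0.0488. V = [p*·0.0000 + (1−p*)·2.1864]/1.1 = 0.1420. B = V − Δ·S = 7.9507.
(0,0): S=143.0000. Δ = (V_up−V_dn)/(S_up−S_dn) = (0.1420−3.9525)/(160.1600−120.1200) = -0.0952. V = [p*·0.1420 + (1−p*)·3.9525]/1.1 = 0.3765. B = V − Δ·S = 13.9855.
Root portfolio cost Δ·143+B reproduces V0=0.3765.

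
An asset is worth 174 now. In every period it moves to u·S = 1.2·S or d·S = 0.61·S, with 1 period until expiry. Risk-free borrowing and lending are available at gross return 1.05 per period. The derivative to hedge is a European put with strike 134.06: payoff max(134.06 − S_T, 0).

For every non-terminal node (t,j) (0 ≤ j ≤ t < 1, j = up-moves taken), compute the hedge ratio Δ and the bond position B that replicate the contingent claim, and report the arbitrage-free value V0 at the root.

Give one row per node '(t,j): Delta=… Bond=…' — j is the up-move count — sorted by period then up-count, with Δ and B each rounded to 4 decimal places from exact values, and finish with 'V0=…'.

(0,0): Delta=-0.2720 Bond=54.0823
V0=6.7603

The replicating-portfolio and risk-neutral prices coincide; use p* = (1.05−0.61)/(1.2−0.61) = 0.7458 for the latter.
At expiry t=1: V(1,0)=27.9200, V(1,1)=0.0000
  t=0,j=0: stock 174.0000 → up 208.8000 (V=0.0000), down 106.1400 (V=27.9200). Price 6.7603; hedge Δ=-0.2720, bond B=54.0823.
Each (Δ,B) replicates both successor values, so the strategy is self-financing and V0 is arbitrage-free.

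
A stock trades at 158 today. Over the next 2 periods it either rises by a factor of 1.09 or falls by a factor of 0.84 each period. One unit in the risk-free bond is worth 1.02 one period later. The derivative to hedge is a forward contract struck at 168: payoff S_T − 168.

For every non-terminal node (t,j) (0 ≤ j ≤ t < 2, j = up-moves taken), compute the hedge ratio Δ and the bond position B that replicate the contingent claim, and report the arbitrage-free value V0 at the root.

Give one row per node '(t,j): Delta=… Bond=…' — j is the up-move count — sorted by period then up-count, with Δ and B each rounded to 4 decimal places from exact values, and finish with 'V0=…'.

Risk-neutral probability p* = (R−d)/(u−d) = (1.02−0.84)/(1.09−0.84) = 0.7200.
Terminal payoffs: V(2,0)=-56.5152, V(2,1)=-23.3352, V(2,2)=19.7198
Node (1,0) S=132.7200: V=(p*·-23.3352+(1−p*)·-56.5152)/1.02=-31.9859; Δ=(-23.3352−-56.5152)/(144.6648−111.4848)=1.0000; B=V−Δ·S=-164.7059
Node (1,1) S=172.2200: V=(p*·19.7198+(1−p*)·-23.3352)/1.02=7.5141; Δ=(19.7198−-23.3352)/(187.7198−144.6648)=1.0000; B=V−Δ·S=-164.7059
Node (0,0) S=158.0000: V=(p*·7.5141+(1−p*)·-31.9859)/1.02=-3.4764; Δ=(7.5141−-31.9859)/(172.2200−132.7200)=1.0000; B=V−Δ·S=-161.4764
Each (Δ,B) replicates both successor values, so the strategy is self-financing and V0 is arbitrage-free.

(0,0): Delta=1.0000 Bond=-161.4764
(1,0): Delta=1.0000 Bond=-164.7059
(1,1): Delta=1.0000 Bond=-164.7059
V0=-3.4764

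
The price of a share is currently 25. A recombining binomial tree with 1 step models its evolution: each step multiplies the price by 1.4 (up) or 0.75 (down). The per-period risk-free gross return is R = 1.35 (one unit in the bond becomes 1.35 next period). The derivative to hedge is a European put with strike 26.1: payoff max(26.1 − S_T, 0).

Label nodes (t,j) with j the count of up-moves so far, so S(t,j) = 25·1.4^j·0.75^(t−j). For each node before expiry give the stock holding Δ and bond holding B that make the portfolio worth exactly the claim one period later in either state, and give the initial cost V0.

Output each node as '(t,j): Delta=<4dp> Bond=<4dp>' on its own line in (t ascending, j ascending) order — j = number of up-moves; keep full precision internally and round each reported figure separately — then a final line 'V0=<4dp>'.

(0,0): Delta=-0.4523 Bond=11.7265
V0=0.4188

Under the risk-neutral measure, an up-move has probability p* = (R−d)/(u−d) = 0.9231 and values discount at R = 1.35.
At expiry t=1: V(1,0)=7.3500, V(1,1)=0.0000
  t=0,j=0: stock 25.0000 → up 35.0000 (V=0.0000), down 18.7500 (V=7.3500). Price 0.4188; hedge Δ=-0.4523, bond B=11.7265.
Self-financing check: at every node Δ·S+B equals the discounted successor values.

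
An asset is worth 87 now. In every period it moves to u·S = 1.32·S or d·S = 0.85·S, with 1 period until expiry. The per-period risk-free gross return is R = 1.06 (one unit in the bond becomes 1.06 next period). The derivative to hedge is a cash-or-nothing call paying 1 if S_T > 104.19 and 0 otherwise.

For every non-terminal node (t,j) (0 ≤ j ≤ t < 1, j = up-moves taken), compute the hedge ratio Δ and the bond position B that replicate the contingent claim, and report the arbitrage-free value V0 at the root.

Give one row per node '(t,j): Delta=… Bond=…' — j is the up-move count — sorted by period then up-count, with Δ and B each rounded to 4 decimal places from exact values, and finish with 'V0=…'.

(0,0): Delta=0.0245 Bond=-1.7061
V0=0.4215

Since d<R<u, set p* = (R−d)/(u−d) = 0.4468; price each node as the discounted p*-expectation of its children.
Payoff layer (t=1): V(1,0)=0.0000, V(1,1)=1.0000
  t=0,j=0: stock 87.0000 → up 114.8400 (V=1.0000), down 73.9500 (V=0.0000). Price 0.4215; hedge Δ=0.0245, bond B=-1.7061.
Root portfolio cost Δ·87+B reproduces V0=0.4215.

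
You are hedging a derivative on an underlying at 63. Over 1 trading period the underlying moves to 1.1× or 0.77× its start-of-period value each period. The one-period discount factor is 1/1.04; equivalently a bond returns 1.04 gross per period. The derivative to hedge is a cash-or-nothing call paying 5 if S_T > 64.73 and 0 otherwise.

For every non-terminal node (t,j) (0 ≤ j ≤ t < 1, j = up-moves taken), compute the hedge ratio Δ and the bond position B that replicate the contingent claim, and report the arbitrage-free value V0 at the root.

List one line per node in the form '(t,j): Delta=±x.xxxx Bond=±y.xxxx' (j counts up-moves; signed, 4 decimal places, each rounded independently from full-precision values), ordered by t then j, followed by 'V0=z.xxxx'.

Under the risk-neutral measure, an up-move has probability p* = (R−d)/(u−d) = 0.8182 and values discount at R = 1.04.
At expiry t=1: V(1,0)=0.0000, V(1,1)=5.0000
Node (0,0) S=63.0000: V=(p*·5.0000+(1−p*)·0.0000)/1.04=3.9336; Δ=(5.0000−0.0000)/(69.3000−48.5100)=0.2405; B=V−Δ·S=-11.2179
The time-0 hedge costs 3.9336, which is the no-arbitrage price.

(0,0): Delta=0.2405 Bond=-11.2179
V0=3.9336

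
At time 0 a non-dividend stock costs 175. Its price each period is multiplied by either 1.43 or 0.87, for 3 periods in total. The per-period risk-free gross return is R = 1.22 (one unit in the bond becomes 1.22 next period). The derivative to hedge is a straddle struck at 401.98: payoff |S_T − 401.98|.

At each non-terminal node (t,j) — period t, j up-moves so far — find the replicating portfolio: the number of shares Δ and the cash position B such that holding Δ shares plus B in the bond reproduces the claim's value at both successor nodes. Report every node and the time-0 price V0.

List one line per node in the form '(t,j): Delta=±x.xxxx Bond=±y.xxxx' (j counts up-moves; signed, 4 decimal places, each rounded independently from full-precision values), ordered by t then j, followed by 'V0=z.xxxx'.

Since d<R<u, set p* = (R−d)/(u−d) = 0.6250; price each node as the discounted p*-expectation of its children.
Terminal values V(3,·): V(3,0)=286.7420, V(3,1)=212.5658, V(3,2)=90.6440, V(3,3)=109.7562
  t=2,j=0: stock 132.4575 → up 189.4142 (V=212.5658), down 115.2380 (V=286.7420). Price 197.0343; hedge Δ=-1.0000, bond B=329.4918.
  t=2,j=1: stock 217.7175 → up 311.3360 (V=90.6440), down 189.4142 (V=212.5658). Price 111.7743; hedge Δ=-1.0000, bond B=329.4918.
  t=2,j=2: stock 357.8575 → up 511.7362 (V=109.7562), down 311.3360 (V=90.6440). Price 84.0895; hedge Δ=0.0954, bond B=49.9604.
  t=1,j=0: stock 152.2500 → up 217.7175 (V=111.7743), down 132.4575 (V=197.0343). Price 117.8252; hedge Δ=-1.0000, bond B=270.0752.
  t=1,j=1: stock 250.2500 → up 357.8575 (V=84.0895), down 217.7175 (V=111.7743). Price 77.4355; hedge Δ=-0.1976, bond B=126.8727.
  t=0,j=0: stock 175.0000 → up 250.2500 (V=77.4355), down 152.2500 (V=117.8252). Price 75.8866; hedge Δ=-0.4121, bond B=148.0112.
Root portfolio cost Δ·175+B reproduces V0=75.8866.

(0,0): Delta=-0.4121 Bond=148.0112
(1,0): Delta=-1.0000 Bond=270.0752
(1,1): Delta=-0.1976 Bond=126.8727
(2,0): Delta=-1.0000 Bond=329.4918
(2,1): Delta=-1.0000 Bond=329.4918
(2,2): Delta=0.0954 Bond=49.9604
V0=75.8866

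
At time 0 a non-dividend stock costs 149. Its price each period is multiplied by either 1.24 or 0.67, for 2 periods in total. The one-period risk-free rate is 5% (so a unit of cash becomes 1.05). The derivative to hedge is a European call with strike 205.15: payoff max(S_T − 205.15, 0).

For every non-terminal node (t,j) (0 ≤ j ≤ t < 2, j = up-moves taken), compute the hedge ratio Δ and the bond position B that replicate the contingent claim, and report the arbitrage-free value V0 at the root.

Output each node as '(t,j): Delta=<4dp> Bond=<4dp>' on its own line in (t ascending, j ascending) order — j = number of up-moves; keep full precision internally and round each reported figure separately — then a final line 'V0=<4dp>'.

(0,0): Delta=0.1791 Bond=-17.0247
(1,0): Delta=0.0000 Bond=0.0000
(1,1): Delta=0.2274 Bond=-26.8139
V0=9.6558

Under the risk-neutral measure, an up-move has probability p* = (R−d)/(u−d) = 0.6667 and values discount at R = 1.05.
Terminal values V(2,·): V(2,0)=0.0000, V(2,1)=0.0000, V(2,2)=23.9524
  t=1,j=0: stock 99.8300 → up 123.7892 (V=0.0000), down 66.8861 (V=0.0000). Price 0.0000; hedge Δ=0.0000, bond B=0.0000.
  t=1,j=1: stock 184.7600 → up 229.1024 (V=23.9524), down 123.7892 (V=0.0000). Price 15.2079; hedge Δ=0.2274, bond B=-26.8139.
  t=0,j=0: stock 149.0000 → up 184.7600 (V=15.2079), down 99.8300 (V=0.0000). Price 9.6558; hedge Δ=0.1791, bond B=-17.0247.
The time-0 hedge costs 9.6558, which is the no-arbitrage price.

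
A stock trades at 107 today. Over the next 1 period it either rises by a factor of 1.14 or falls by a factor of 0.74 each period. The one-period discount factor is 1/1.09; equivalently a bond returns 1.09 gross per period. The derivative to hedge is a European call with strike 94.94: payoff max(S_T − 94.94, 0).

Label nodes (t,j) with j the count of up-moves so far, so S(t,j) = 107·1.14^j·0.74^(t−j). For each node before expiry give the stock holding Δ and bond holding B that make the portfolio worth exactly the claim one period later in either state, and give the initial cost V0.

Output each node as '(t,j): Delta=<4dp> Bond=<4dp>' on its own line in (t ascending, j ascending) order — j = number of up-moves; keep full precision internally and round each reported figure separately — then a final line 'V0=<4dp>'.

Since d<R<u, set p* = (R−d)/(u−d) = 0.8750; price each node as the discounted p*-expectation of its children.
Terminal payoffs: V(1,0)=0.0000, V(1,1)=27.0400
  t=0,j=0: stock 107.0000 → up 121.9800 (V=27.0400), down 79.1800 (V=0.0000). Price 21.7064; hedge Δ=0.6318, bond B=-45.8936.
The time-0 hedge costs 21.7064, which is the no-arbitrage price.

(0,0): Delta=0.6318 Bond=-45.8936
V0=21.7064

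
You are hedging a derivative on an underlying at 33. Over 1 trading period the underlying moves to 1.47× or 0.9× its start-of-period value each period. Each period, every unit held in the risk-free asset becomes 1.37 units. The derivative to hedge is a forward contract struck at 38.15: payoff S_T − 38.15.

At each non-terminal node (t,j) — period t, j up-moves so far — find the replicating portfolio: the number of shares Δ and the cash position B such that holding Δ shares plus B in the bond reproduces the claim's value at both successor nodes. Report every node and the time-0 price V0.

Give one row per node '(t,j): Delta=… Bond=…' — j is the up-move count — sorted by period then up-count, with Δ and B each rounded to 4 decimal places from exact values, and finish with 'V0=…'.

(0,0): Delta=1.0000 Bond=-27.8467
V0=5.1533

No-arbitrage ⇒ martingale measure with p* = (R−d)/(u−d) = 0.8246.
Terminal values V(1,·): V(1,0)=-8.4500, V(1,1)=10.3600
(0,0): S=33.0000. Δ = (V_up−V_dn)/(S_up−S_dn) = (10.3600−-8.4500)/(48.5100−29.7000) = 1.0000. V = [p*·10.3600 + (1−p*)·-8.4500]/1.37 = 5.1533. B = V − Δ·S = -27.8467.
The time-0 hedge costs 5.1533, which is the no-arbitrage price.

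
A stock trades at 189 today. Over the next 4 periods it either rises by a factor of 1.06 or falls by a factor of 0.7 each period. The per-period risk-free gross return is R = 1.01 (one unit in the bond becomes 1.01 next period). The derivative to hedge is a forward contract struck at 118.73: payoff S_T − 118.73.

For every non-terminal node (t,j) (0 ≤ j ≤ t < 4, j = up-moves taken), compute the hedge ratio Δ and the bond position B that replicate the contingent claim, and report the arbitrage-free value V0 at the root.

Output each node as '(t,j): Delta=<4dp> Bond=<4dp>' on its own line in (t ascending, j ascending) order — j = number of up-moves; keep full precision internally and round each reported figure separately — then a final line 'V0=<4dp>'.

Since d<R<u, set p* = (R−d)/(u−d) = 0.8611; price each node as the discounted p*-expectation of its children.
Payoff layer (t=4): V(4,0)=-73.3511, V(4,1)=-50.0134, V(4,2)=-14.6734, V(4,3)=38.8414, V(4,4)=119.8781
Node (3,0) S=64.8270: V=(p*·-50.0134+(1−p*)·-73.3511)/1.01=-52.7275; Δ=(-50.0134−-73.3511)/(68.7166−45.3789)=1.0000; B=V−Δ·S=-117.5545
Node (3,1) S=98.1666: V=(p*·-14.6734+(1−p*)·-50.0134)/1.01=-19.3879; Δ=(-14.6734−-50.0134)/(104.0566−68.7166)=1.0000; B=V−Δ·S=-117.5545
Node (3,2) S=148.6523: V=(p*·38.8414+(1−p*)·-14.6734)/1.01=31.0978; Δ=(38.8414−-14.6734)/(157.5714−104.0566)=1.0000; B=V−Δ·S=-117.5545
Node (3,3) S=225.1020: V=(p*·119.8781+(1−p*)·38.8414)/1.01=107.5476; Δ=(119.8781−38.8414)/(238.6081−157.5714)=1.0000; B=V−Δ·S=-117.5545
Node (2,0) S=92.6100: V=(p*·-19.3879+(1−p*)·-52.7275)/1.01=-23.7805; Δ=(-19.3879−-52.7275)/(98.1666−64.8270)=1.0000; B=V−Δ·S=-116.3905
Node (2,1) S=140.2380: V=(p*·31.0978+(1−p*)·-19.3879)/1.01=23.8475; Δ=(31.0978−-19.3879)/(148.6523−98.1666)=1.0000; B=V−Δ·S=-116.3905
Node (2,2) S=212.3604: V=(p*·107.5476+(1−p*)·31.0978)/1.01=95.9699; Δ=(107.5476−31.0978)/(225.1020−148.6523)=1.0000; B=V−Δ·S=-116.3905
Node (1,0) S=132.3000: V=(p*·23.8475+(1−p*)·-23.7805)/1.01=17.0618; Δ=(23.8475−-23.7805)/(140.2380−92.6100)=1.0000; B=V−Δ·S=-115.2382
Node (1,1) S=200.3400: V=(p*·95.9699+(1−p*)·23.8475)/1.01=85.1018; Δ=(95.9699−23.8475)/(212.3604−140.2380)=1.0000; B=V−Δ·S=-115.2382
Node (0,0) S=189.0000: V=(p*·85.1018+(1−p*)·17.0618)/1.01=74.9028; Δ=(85.1018−17.0618)/(200.3400−132.3000)=1.0000; B=V−Δ·S=-114.0972
The time-0 hedge costs 74.9028, which is the no-arbitrage price.

(0,0): Delta=1.0000 Bond=-114.0972
(1,0): Delta=1.0000 Bond=-115.2382
(1,1): Delta=1.0000 Bond=-115.2382
(2,0): Delta=1.0000 Bond=-116.3905
(2,1): Delta=1.0000 Bond=-116.3905
(2,2): Delta=1.0000 Bond=-116.3905
(3,0): Delta=1.0000 Bond=-117.5545
(3,1): Delta=1.0000 Bond=-117.5545
(3,2): Delta=1.0000 Bond=-117.5545
(3,3): Delta=1.0000 Bond=-117.5545
V0=74.9028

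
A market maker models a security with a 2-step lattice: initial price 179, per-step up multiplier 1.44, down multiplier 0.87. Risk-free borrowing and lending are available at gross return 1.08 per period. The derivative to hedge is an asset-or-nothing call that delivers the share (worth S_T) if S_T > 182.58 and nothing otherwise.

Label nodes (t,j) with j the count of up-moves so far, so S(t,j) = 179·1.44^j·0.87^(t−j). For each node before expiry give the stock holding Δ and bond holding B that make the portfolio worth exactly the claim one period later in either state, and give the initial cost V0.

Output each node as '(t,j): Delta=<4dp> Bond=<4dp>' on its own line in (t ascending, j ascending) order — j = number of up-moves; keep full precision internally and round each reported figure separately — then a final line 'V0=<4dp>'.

(0,0): Delta=1.7765 Bond=-185.3358
(1,0): Delta=2.5263 Bond=-316.9242
(1,1): Delta=1.0000 Bond=0.0000
V0=132.6661

Risk-neutral probability p* = (R−d)/(u−d) = (1.08−0.87)/(1.44−0.87) = 0.3684.
At expiry t=2: V(2,0)=0.0000, V(2,1)=224.2512, V(2,2)=371.1744
Node (1,0) S=155.7300: V=(p*·224.2512+(1−p*)·0.0000)/1.08=76.4989; Δ=(224.2512−0.0000)/(224.2512−135.4851)=2.5263; B=V−Δ·S=-316.9242
Node (1,1) S=257.7600: V=(p*·371.1744+(1−p*)·224.2512)/1.08=257.7600; Δ=(371.1744−224.2512)/(371.1744−224.2512)=1.0000; B=V−Δ·S=0.0000
Node (0,0) S=179.0000: V=(p*·257.7600+(1−p*)·76.4989)/1.08=132.6661; Δ=(257.7600−76.4989)/(257.7600−155.7300)=1.7765; B=V−Δ·S=-185.3358
Each (Δ,B) replicates both successor values, so the strategy is self-financing and V0 is arbitrage-free.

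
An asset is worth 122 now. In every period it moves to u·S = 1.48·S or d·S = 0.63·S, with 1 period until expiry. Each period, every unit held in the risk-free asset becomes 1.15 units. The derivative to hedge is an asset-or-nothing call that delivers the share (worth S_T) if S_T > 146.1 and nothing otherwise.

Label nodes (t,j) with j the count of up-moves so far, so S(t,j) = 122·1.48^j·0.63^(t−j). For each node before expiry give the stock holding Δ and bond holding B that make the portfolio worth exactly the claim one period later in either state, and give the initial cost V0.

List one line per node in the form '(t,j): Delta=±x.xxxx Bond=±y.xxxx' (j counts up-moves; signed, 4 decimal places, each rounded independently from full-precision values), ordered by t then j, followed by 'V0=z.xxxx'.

Under the risk-neutral measure, an up-move has probability p* = (R−d)/(u−d) = 0.6118 and values discount at R = 1.15.
At expiry t=1: V(1,0)=0.0000, V(1,1)=180.5600
  t=0,j=0: stock 122.0000 → up 180.5600 (V=180.5600), down 76.8600 (V=0.0000). Price 96.0524; hedge Δ=1.7412, bond B=-116.3712.
Each (Δ,B) replicates both successor values, so the strategy is self-financing and V0 is arbitrage-free.

(0,0): Delta=1.7412 Bond=-116.3712
V0=96.0524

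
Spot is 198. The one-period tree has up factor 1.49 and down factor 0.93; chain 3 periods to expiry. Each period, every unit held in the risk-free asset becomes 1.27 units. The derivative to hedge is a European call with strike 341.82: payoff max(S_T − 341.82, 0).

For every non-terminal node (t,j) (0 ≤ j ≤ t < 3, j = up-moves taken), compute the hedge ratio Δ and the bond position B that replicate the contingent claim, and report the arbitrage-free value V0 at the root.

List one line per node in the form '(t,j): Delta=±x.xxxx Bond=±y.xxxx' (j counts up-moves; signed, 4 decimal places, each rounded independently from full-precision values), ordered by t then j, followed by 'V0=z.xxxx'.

(0,0): Delta=0.6861 Bond=-87.4218
(1,0): Delta=0.3106 Bond=-41.8777
(1,1): Delta=0.8377 Bond=-155.7684
(2,0): Delta=0.0000 Bond=0.0000
(2,1): Delta=0.4360 Bond=-87.5984
(2,2): Delta=1.0000 Bond=-269.1496
V0=48.4232

Since d<R<u, set p* = (R−d)/(u−d) = 0.6071; price each node as the discounted p*-expectation of its children.
Terminal payoffs: V(3,0)=0.0000, V(3,1)=0.0000, V(3,2)=66.9892, V(3,3)=313.1539
  t=2,j=0: stock 171.2502 → up 255.1628 (V=0.0000), down 159.2627 (V=0.0000). Price 0.0000; hedge Δ=0.0000, bond B=0.0000.
  t=2,j=1: stock 274.3686 → up 408.8092 (V=66.9892), down 255.1628 (V=0.0000). Price 32.0252; hedge Δ=0.4360, bond B=-87.5984.
  t=2,j=2: stock 439.5798 → up 654.9739 (V=313.1539), down 408.8092 (V=66.9892). Price 170.4302; hedge Δ=1.0000, bond B=-269.1496.
  t=1,j=0: stock 184.1400 → up 274.3686 (V=32.0252), down 171.2502 (V=0.0000). Price 15.3101; hedge Δ=0.3106, bond B=-41.8777.
  t=1,j=1: stock 295.0200 → up 439.5798 (V=170.4302), down 274.3686 (V=32.0252). Price 91.3833; hedge Δ=0.8377, bond B=-155.7684.
  t=0,j=0: stock 198.0000 → up 295.0200 (V=91.3833), down 184.1400 (V=15.3101). Price 48.4232; hedge Δ=0.6861, bond B=-87.4218.
Root portfolio cost Δ·198+B reproduces V0=48.4232.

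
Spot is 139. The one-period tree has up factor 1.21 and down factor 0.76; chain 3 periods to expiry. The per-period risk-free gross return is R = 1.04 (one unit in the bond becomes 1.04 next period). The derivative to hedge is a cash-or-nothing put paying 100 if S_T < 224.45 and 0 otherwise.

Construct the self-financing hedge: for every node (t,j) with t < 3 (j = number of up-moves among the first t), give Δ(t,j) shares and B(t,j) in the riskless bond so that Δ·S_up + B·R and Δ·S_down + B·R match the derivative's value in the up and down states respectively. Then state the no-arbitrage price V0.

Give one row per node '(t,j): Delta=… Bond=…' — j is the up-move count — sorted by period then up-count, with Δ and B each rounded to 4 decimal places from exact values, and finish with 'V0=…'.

No-arbitrage ⇒ martingale measure with p* = (R−d)/(u−d) = 0.6222.
Terminal payoffs: V(3,0)=100.0000, V(3,1)=100.0000, V(3,2)=100.0000, V(3,3)=0.0000
  t=2,j=0: stock 80.2864 → up 97.1465 (V=100.0000), down 61.0177 (V=100.0000). Price 96.1538; hedge Δ=0.0000, bond B=96.1538.
  t=2,j=1: stock 127.8244 → up 154.6675 (V=100.0000), down 97.1465 (V=100.0000). Price 96.1538; hedge Δ=0.0000, bond B=96.1538.
  t=2,j=2: stock 203.5099 → up 246.2470 (V=0.0000), down 154.6675 (V=100.0000). Price 36.3248; hedge Δ=-1.0919, bond B=258.5470.
  t=1,j=0: stock 105.6400 → up 127.8244 (V=96.1538), down 80.2864 (V=96.1538). Price 92.4556; hedge Δ=0.0000, bond B=92.4556.
  t=1,j=1: stock 168.1900 → up 203.5099 (V=36.3248), down 127.8244 (V=96.1538). Price 56.6605; hedge Δ=-0.7905, bond B=189.6139.
  t=0,j=0: stock 139.0000 → up 168.1900 (V=56.6605), down 105.6400 (V=92.4556). Price 67.4837; hedge Δ=-0.5723, bond B=147.0285.
Self-financing check: at every node Δ·S+B equals the discounted successor values.

(0,0): Delta=-0.5723 Bond=147.0285
(1,0): Delta=0.0000 Bond=92.4556
(1,1): Delta=-0.7905 Bond=189.6139
(2,0): Delta=0.0000 Bond=96.1538
(2,1): Delta=0.0000 Bond=96.1538
(2,2): Delta=-1.0919 Bond=258.5470
V0=67.4837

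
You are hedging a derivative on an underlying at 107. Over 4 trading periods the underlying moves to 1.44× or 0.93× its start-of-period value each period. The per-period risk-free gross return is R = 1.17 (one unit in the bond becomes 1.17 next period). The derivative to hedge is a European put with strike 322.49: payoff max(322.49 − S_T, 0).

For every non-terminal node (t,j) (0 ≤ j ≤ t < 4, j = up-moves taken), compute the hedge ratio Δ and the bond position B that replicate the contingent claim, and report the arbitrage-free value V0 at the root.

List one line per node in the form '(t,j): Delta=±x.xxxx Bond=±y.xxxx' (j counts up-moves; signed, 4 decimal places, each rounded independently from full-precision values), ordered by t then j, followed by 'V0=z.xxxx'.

(0,0): Delta=-0.8359 Bond=158.1434
(1,0): Delta=-1.0000 Bond=201.3533
(1,1): Delta=-0.7167 Bond=166.6616
(2,0): Delta=-1.0000 Bond=235.5833
(2,1): Delta=-1.0000 Bond=235.5833
(2,2): Delta=-0.5109 Bond=149.3311
(3,0): Delta=-1.0000 Bond=275.6325
(3,1): Delta=-1.0000 Bond=275.6325
(3,2): Delta=-1.0000 Bond=275.6325
(3,3): Delta=-0.1556 Bond=61.1879
V0=68.6977

Under the risk-neutral measure, an up-move has probability p* = (R−d)/(u−d) = 0.4706 and values discount at R = 1.17.
At expiry t=4: V(4,0)=242.4484, V(4,1)=198.5547, V(4,2)=130.5901, V(4,3)=25.3547, V(4,4)=0.0000
(3,0): S=86.0662. Δ = (V_up−V_dn)/(S_up−S_dn) = (198.5547−242.4484)/(123.9353−80.0416) = -1.0000. V = [p*·198.5547 + (1−p*)·242.4484]/1.17 = 189.5663. B = V − Δ·S = 275.6325.
(3,1): S=133.2638. Δ = (V_up−V_dn)/(S_up−S_dn) = (130.5901−198.5547)/(191.8999−123.9353) = -1.0000. V = [p*·130.5901 + (1−p*)·198.5547]/1.17 = 142.3687. B = V − Δ·S = 275.6325.
(3,2): S=206.3439. Δ = (V_up−V_dn)/(S_up−S_dn) = (25.3547−130.5901)/(297.1353−191.8999) = -1.0000. V = [p*·25.3547 + (1−p*)·130.5901]/1.17 = 69.2885. B = V − Δ·S = 275.6325.
(3,3): S=319.5003. Δ = (V_up−V_dn)/(S_up−S_dn) = (0.0000−25.3547)/(460.0804−297.1353) = -0.1556. V = [p*·0.0000 + (1−p*)·25.3547]/1.17 = 11.4727. B = V − Δ·S = 61.1879.
(2,0): S=92.5443. Δ = (V_up−V_dn)/(S_up−S_dn) = (142.3687−189.5663)/(133.2638−86.0662) = -1.0000. V = [p*·142.3687 + (1−p*)·189.5663]/1.17 = 143.0390. B = V − Δ·S = 235.5833.
(2,1): S=143.2944. Δ = (V_up−V_dn)/(S_up−S_dn) = (69.2885−142.3687)/(206.3439−133.2638) = -1.0000. V = [p*·69.2885 + (1−p*)·142.3687]/1.17 = 92.2889. B = V − Δ·S = 235.5833.
(2,2): S=221.8752. Δ = (V_up−V_dn)/(S_up−S_dn) = (11.4727−69.2885)/(319.5003−206.3439) = -0.5109. V = [p*·11.4727 + (1−p*)·69.2885]/1.17 = 35.9668. B = V − Δ·S = 149.3311.
(1,0): S=99.5100. Δ = (V_up−V_dn)/(S_up−S_dn) = (92.2889−143.0390)/(143.2944−92.5443) = -1.0000. V = [p*·92.2889 + (1−p*)·143.0390]/1.17 = 101.8433. B = V − Δ·S = 201.3533.
(1,1): S=154.0800. Δ = (V_up−V_dn)/(S_up−S_dn) = (35.9668−92.2889)/(221.8752−143.2944) = -0.7167. V = [p*·35.9668 + (1−p*)·92.2889]/1.17 = 56.2260. B = V − Δ·S = 166.6616.
(0,0): S=107.0000. Δ = (V_up−V_dn)/(S_up−S_dn) = (56.2260−101.8433)/(154.0800−99.5100) = -0.8359. V = [p*·56.2260 + (1−p*)·101.8433]/1.17 = 68.6977. B = V − Δ·S = 158.1434.
Root portfolio cost Δ·107+B reproduces V0=68.6977.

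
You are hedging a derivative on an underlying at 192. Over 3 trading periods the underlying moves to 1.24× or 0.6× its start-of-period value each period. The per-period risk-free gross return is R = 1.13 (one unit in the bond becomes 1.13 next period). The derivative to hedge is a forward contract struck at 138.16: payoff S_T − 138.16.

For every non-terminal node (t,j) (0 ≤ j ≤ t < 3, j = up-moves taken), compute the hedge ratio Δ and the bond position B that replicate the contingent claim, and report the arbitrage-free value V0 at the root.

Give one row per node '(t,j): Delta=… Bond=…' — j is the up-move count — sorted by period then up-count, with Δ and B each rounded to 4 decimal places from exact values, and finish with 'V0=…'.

The replicating-portfolio and risk-neutral prices coincide; use p* = (1.13−0.6)/(1.24−0.6) = 0.8281 for the latter.
Terminal values V(3,·): V(3,0)=-96.6880, V(3,1)=-52.4512, V(3,2)=38.9715, V(3,3)=227.9118
(2,0): S=69.1200. Δ = (V_up−V_dn)/(S_up−S_dn) = (-52.4512−-96.6880)/(85.7088−41.4720) = 1.0000. V = [p*·-52.4512 + (1−p*)·-96.6880]/1.13 = -53.1455. B = V − Δ·S = -122.2655.
(2,1): S=142.8480. Δ = (V_up−V_dn)/(S_up−S_dn) = (38.9715−-52.4512)/(177.1315−85.7088) = 1.0000. V = [p*·38.9715 + (1−p*)·-52.4512]/1.13 = 20.5825. B = V − Δ·S = -122.2655.
(2,2): S=295.2192. Δ = (V_up−V_dn)/(S_up−S_dn) = (227.9118−38.9715)/(366.0718−177.1315) = 1.0000. V = [p*·227.9118 + (1−p*)·38.9715]/1.13 = 172.9537. B = V − Δ·S = -122.2655.
(1,0): S=115.2000. Δ = (V_up−V_dn)/(S_up−S_dn) = (20.5825−-53.1455)/(142.8480−69.1200) = 1.0000. V = [p*·20.5825 + (1−p*)·-53.1455]/1.13 = 7.0005. B = V − Δ·S = -108.1995.
(1,1): S=238.0800. Δ = (V_up−V_dn)/(S_up−S_dn) = (172.9537−20.5825)/(295.2192−142.8480) = 1.0000. V = [p*·172.9537 + (1−p*)·20.5825]/1.13 = 129.8805. B = V − Δ·S = -108.1995.
(0,0): S=192.0000. Δ = (V_up−V_dn)/(S_up−S_dn) = (129.8805−7.0005)/(238.0800−115.2000) = 1.0000. V = [p*·129.8805 + (1−p*)·7.0005]/1.13 = 96.2482. B = V − Δ·S = -95.7518.
The time-0 hedge costs 96.2482, which is the no-arbitrage price.

(0,0): Delta=1.0000 Bond=-95.7518
(1,0): Delta=1.0000 Bond=-108.1995
(1,1): Delta=1.0000 Bond=-108.1995
(2,0): Delta=1.0000 Bond=-122.2655
(2,1): Delta=1.0000 Bond=-122.2655
(2,2): Delta=1.0000 Bond=-122.2655
V0=96.2482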